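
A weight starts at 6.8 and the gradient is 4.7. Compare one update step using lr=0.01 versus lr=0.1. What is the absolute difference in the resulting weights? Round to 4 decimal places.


With lr=0.01: w_new = 6.8 - 0.01 * 4.7 = 6.753
With lr=0.1: w_new = 6.8 - 0.1 * 4.7 = 6.33
Absolute difference = |6.753 - 6.33|
= 0.4230

0.4230


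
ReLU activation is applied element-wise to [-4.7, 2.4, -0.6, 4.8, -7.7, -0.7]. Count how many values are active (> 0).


ReLU(x) = max(0, x) for each element:
ReLU(-4.7) = 0
ReLU(2.4) = 2.4
ReLU(-0.6) = 0
ReLU(4.8) = 4.8
ReLU(-7.7) = 0
ReLU(-0.7) = 0
Active neurons (>0): 2

2


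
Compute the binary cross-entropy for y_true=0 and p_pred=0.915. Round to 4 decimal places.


For y=0: Loss = -log(1-p)
= -log(1 - 0.915)
= -log(0.085)
= -(-2.4651)
= 2.4651

2.4651


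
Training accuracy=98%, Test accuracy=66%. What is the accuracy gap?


Gap = train_accuracy - test_accuracy
= 98 - 66
= 32%
This large gap strongly indicates overfitting.

32


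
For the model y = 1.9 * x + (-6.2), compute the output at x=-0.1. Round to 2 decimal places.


y = 1.9 * -0.1 + (-6.2)
= -0.19 + (-6.2)
= -6.39

-6.39


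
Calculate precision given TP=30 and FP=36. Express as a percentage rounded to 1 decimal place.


Precision = TP / (TP + FP) * 100
= 30 / (30 + 36)
= 30 / 66
= 0.4545
= 45.5%

45.5


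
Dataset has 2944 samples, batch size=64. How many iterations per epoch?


Iterations per epoch = dataset_size / batch_size
= 2944 / 64
= 46

46


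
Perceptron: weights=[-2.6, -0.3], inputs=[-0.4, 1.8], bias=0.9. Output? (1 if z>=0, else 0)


z = w . x + b
= -2.6*-0.4 + -0.3*1.8 + 0.9
= 1.04 + -0.54 + 0.9
= 0.5 + 0.9
= 1.4
Since z = 1.4 >= 0, output = 1

1


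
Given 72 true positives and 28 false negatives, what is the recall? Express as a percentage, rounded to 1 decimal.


Recall = TP / (TP + FN) * 100
= 72 / (72 + 28)
= 72 / 100
= 0.72
= 72.0%

72.0


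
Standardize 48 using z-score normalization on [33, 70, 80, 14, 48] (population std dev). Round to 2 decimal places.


Mean = (33 + 70 + 80 + 14 + 48) / 5 = 49.0
Variance = sum((x_i - mean)^2) / n = 576.8
Std = sqrt(576.8) = 24.0167
Z = (x - mean) / std
= (48 - 49.0) / 24.0167
= -1.0 / 24.0167
= -0.04

-0.04


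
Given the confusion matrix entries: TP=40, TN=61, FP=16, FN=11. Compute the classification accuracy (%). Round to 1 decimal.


Accuracy = (TP + TN) / (TP + TN + FP + FN) * 100
= (40 + 61) / (40 + 61 + 16 + 11)
= 101 / 128
= 0.7891
= 78.9%

78.9


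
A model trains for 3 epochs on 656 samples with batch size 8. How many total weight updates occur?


Iterations per epoch = 656 / 8 = 82
Total updates = iterations_per_epoch * epochs
= 82 * 3
= 246

246


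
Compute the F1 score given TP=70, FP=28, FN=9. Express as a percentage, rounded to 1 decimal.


Precision = TP / (TP + FP) = 70 / 98 = 0.7143
Recall = TP / (TP + FN) = 70 / 79 = 0.8861
F1 = 2 * P * R / (P + R)
= 2 * 0.7143 * 0.8861 / (0.7143 + 0.8861)
= 1.2658 / 1.6004
= 0.791
As percentage: 79.1%

79.1


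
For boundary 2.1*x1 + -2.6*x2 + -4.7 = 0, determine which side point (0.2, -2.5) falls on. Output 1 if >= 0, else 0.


Compute 2.1 * 0.2 + -2.6 * -2.5 + -4.7
= 0.42 + 6.5 + -4.7
= 2.22
Since 2.22 >= 0, the point is on the positive side.

1


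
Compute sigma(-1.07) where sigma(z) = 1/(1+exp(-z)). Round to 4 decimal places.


sigmoid(z) = 1 / (1 + exp(-z))
exp(-(-1.07)) = exp(1.07) = 2.9154
1 + 2.9154 = 3.9154
1 / 3.9154 = 0.2554

0.2554


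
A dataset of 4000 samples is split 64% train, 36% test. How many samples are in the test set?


Train samples = 4000 * 64% = 2560
Test samples = 4000 - 2560
= 1440

1440


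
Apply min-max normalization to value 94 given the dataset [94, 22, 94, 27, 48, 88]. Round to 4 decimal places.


Min = 22, Max = 94
Range = 94 - 22 = 72
Scaled = (x - min) / (max - min)
= (94 - 22) / 72
= 72 / 72
= 1.0000

1.0000


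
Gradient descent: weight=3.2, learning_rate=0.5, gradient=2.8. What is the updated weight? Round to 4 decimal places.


w_new = w_old - lr * gradient
= 3.2 - 0.5 * 2.8
= 3.2 - (1.4)
= 1.8000

1.8000


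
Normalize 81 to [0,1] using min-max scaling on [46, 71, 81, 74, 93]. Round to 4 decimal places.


Min = 46, Max = 93
Range = 93 - 46 = 47
Scaled = (x - min) / (max - min)
= (81 - 46) / 47
= 35 / 47
= 0.7447

0.7447


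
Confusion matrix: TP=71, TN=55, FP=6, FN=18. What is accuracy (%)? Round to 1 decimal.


Accuracy = (TP + TN) / (TP + TN + FP + FN) * 100
= (71 + 55) / (71 + 55 + 6 + 18)
= 126 / 150
= 0.84
= 84.0%

84.0


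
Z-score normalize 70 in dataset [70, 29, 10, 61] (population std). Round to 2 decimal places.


Mean = (70 + 29 + 10 + 61) / 4 = 42.5
Variance = sum((x_i - mean)^2) / n = 584.25
Std = sqrt(584.25) = 24.1713
Z = (x - mean) / std
= (70 - 42.5) / 24.1713
= 27.5 / 24.1713
= 1.14

1.14


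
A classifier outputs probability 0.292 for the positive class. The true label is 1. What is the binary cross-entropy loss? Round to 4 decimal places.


For y=1: Loss = -log(p)
= -log(0.292)
= -(-1.231)
= 1.2310

1.2310


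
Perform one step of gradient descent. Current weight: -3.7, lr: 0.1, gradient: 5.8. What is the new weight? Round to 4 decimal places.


w_new = w_old - lr * gradient
= -3.7 - 0.1 * 5.8
= -3.7 - (0.58)
= -4.2800

-4.2800


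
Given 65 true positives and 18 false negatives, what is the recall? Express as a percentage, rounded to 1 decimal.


Recall = TP / (TP + FN) * 100
= 65 / (65 + 18)
= 65 / 83
= 0.7831
= 78.3%

78.3


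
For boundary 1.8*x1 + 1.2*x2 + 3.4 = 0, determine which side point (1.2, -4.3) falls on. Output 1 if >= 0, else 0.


Compute 1.8 * 1.2 + 1.2 * -4.3 + 3.4
= 2.16 + -5.16 + 3.4
= 0.4
Since 0.4 >= 0, the point is on the positive side.

1


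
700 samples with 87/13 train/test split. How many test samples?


Train samples = 700 * 87% = 609
Test samples = 700 - 609
= 91

91


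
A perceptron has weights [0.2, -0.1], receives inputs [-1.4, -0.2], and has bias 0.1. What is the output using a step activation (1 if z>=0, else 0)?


z = w . x + b
= 0.2*-1.4 + -0.1*-0.2 + 0.1
= -0.28 + 0.02 + 0.1
= -0.26 + 0.1
= -0.16
Since z = -0.16 < 0, output = 0

0


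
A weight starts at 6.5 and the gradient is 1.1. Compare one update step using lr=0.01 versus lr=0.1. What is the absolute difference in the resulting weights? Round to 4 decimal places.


With lr=0.01: w_new = 6.5 - 0.01 * 1.1 = 6.489
With lr=0.1: w_new = 6.5 - 0.1 * 1.1 = 6.39
Absolute difference = |6.489 - 6.39|
= 0.0990

0.0990


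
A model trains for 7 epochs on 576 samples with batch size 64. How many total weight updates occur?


Iterations per epoch = 576 / 64 = 9
Total updates = iterations_per_epoch * epochs
= 9 * 7
= 63

63


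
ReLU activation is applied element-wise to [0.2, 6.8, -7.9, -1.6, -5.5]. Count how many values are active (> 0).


ReLU(x) = max(0, x) for each element:
ReLU(0.2) = 0.2
ReLU(6.8) = 6.8
ReLU(-7.9) = 0
ReLU(-1.6) = 0
ReLU(-5.5) = 0
Active neurons (>0): 2

2


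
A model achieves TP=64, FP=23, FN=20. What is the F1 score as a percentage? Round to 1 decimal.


Precision = TP / (TP + FP) = 64 / 87 = 0.7356
Recall = TP / (TP + FN) = 64 / 84 = 0.7619
F1 = 2 * P * R / (P + R)
= 2 * 0.7356 * 0.7619 / (0.7356 + 0.7619)
= 1.121 / 1.4975
= 0.7485
As percentage: 74.9%

74.9


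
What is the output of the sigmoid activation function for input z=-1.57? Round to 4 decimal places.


sigmoid(z) = 1 / (1 + exp(-z))
exp(-(-1.57)) = exp(1.57) = 4.8066
1 + 4.8066 = 5.8066
1 / 5.8066 = 0.1722

0.1722


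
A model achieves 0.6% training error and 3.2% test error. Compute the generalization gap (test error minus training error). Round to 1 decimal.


Generalization gap = test_error - train_error
= 3.2 - 0.6
= 2.6%
A moderate gap.

2.6


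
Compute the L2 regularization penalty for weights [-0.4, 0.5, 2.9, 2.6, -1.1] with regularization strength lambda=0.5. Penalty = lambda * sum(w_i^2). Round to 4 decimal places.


Squaring each weight:
(-0.4)^2 = 0.16
0.5^2 = 0.25
2.9^2 = 8.41
2.6^2 = 6.76
(-1.1)^2 = 1.21
Sum of squares = 16.79
Penalty = 0.5 * 16.79 = 8.3950

8.3950


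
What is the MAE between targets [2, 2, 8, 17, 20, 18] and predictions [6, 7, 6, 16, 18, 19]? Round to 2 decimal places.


Absolute errors: [4, 5, 2, 1, 2, 1]
Sum of absolute errors = 15
MAE = 15 / 6 = 2.50

2.50


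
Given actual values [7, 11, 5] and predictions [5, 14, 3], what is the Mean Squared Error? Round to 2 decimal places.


Differences: [2, -3, 2]
Squared errors: [4, 9, 4]
Sum of squared errors = 17
MSE = 17 / 3 = 5.67

5.67


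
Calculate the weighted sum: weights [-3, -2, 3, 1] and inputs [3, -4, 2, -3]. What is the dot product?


Element-wise products:
-3 * 3 = -9
-2 * -4 = 8
3 * 2 = 6
1 * -3 = -3
Sum = -9 + 8 + 6 + -3
= 2

2


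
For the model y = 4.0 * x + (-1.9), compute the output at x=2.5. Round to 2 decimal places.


y = 4.0 * 2.5 + (-1.9)
= 10.0 + (-1.9)
= 8.10

8.10


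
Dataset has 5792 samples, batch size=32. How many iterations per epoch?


Iterations per epoch = dataset_size / batch_size
= 5792 / 32
= 181

181


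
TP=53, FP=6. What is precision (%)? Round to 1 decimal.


Precision = TP / (TP + FP) * 100
= 53 / (53 + 6)
= 53 / 59
= 0.8983
= 89.8%

89.8


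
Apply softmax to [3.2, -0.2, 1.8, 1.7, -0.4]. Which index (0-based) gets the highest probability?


Softmax is a monotonic transformation, so it preserves the argmax.
We need to find the index of the maximum logit.
Index 0: 3.2
Index 1: -0.2
Index 2: 1.8
Index 3: 1.7
Index 4: -0.4
Maximum logit = 3.2 at index 0

0


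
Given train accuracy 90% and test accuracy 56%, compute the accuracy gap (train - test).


Gap = train_accuracy - test_accuracy
= 90 - 56
= 34%
This large gap strongly indicates overfitting.

34


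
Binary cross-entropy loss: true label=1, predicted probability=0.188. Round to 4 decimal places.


For y=1: Loss = -log(p)
= -log(0.188)
= -(-1.6713)
= 1.6713

1.6713


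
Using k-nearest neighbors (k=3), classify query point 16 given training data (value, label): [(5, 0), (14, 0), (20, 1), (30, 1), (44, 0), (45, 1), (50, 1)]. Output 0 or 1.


Distances from query 16:
Point 14 (class 0): distance = 2
Point 20 (class 1): distance = 4
Point 5 (class 0): distance = 11
K=3 nearest neighbors: classes = [0, 1, 0]
Votes for class 1: 1 / 3
Majority vote => class 0

0


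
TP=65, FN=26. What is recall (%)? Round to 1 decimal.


Recall = TP / (TP + FN) * 100
= 65 / (65 + 26)
= 65 / 91
= 0.7143
= 71.4%

71.4


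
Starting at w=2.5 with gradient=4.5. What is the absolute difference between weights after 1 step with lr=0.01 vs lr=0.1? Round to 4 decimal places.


With lr=0.01: w_new = 2.5 - 0.01 * 4.5 = 2.455
With lr=0.1: w_new = 2.5 - 0.1 * 4.5 = 2.05
Absolute difference = |2.455 - 2.05|
= 0.4050

0.4050


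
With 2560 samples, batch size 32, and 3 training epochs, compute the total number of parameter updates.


Iterations per epoch = 2560 / 32 = 80
Total updates = iterations_per_epoch * epochs
= 80 * 3
= 240

240


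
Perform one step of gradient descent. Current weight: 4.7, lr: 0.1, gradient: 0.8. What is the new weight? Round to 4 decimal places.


w_new = w_old - lr * gradient
= 4.7 - 0.1 * 0.8
= 4.7 - (0.08)
= 4.6200

4.6200


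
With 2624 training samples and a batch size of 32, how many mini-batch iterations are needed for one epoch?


Iterations per epoch = dataset_size / batch_size
= 2624 / 32
= 82

82


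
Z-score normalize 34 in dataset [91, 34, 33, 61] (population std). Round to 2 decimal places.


Mean = (91 + 34 + 33 + 61) / 4 = 54.75
Variance = sum((x_i - mean)^2) / n = 564.1875
Std = sqrt(564.1875) = 23.7526
Z = (x - mean) / std
= (34 - 54.75) / 23.7526
= -20.75 / 23.7526
= -0.87

-0.87


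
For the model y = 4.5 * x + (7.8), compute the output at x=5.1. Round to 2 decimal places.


y = 4.5 * 5.1 + (7.8)
= 22.95 + (7.8)
= 30.75

30.75


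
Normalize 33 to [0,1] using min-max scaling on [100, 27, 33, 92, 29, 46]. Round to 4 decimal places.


Min = 27, Max = 100
Range = 100 - 27 = 73
Scaled = (x - min) / (max - min)
= (33 - 27) / 73
= 6 / 73
= 0.0822

0.0822


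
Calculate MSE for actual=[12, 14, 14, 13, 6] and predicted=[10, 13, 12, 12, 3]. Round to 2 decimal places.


Differences: [2, 1, 2, 1, 3]
Squared errors: [4, 1, 4, 1, 9]
Sum of squared errors = 19
MSE = 19 / 5 = 3.80

3.80


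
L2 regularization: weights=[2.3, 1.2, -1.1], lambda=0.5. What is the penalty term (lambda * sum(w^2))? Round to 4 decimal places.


Squaring each weight:
2.3^2 = 5.29
1.2^2 = 1.44
(-1.1)^2 = 1.21
Sum of squares = 7.94
Penalty = 0.5 * 7.94 = 3.9700

3.9700


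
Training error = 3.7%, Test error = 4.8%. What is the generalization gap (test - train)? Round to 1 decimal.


Generalization gap = test_error - train_error
= 4.8 - 3.7
= 1.1%
A small gap suggests good generalization.

1.1


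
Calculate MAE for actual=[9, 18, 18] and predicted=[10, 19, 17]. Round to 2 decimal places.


Absolute errors: [1, 1, 1]
Sum of absolute errors = 3
MAE = 3 / 3 = 1.00

1.00


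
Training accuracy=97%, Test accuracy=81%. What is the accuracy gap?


Gap = train_accuracy - test_accuracy
= 97 - 81
= 16%
This gap suggests the model is overfitting.

16


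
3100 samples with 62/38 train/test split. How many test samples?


Train samples = 3100 * 62% = 1922
Test samples = 3100 - 1922
= 1178

1178


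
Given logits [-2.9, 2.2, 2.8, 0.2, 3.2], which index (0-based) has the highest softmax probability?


Softmax is a monotonic transformation, so it preserves the argmax.
We need to find the index of the maximum logit.
Index 0: -2.9
Index 1: 2.2
Index 2: 2.8
Index 3: 0.2
Index 4: 3.2
Maximum logit = 3.2 at index 4

4


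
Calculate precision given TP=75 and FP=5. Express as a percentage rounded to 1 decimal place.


Precision = TP / (TP + FP) * 100
= 75 / (75 + 5)
= 75 / 80
= 0.9375
= 93.8%

93.8


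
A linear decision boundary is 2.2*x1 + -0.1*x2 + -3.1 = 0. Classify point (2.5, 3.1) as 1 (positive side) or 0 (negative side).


Compute 2.2 * 2.5 + -0.1 * 3.1 + -3.1
= 5.5 + -0.31 + -3.1
= 2.09
Since 2.09 >= 0, the point is on the positive side.

1


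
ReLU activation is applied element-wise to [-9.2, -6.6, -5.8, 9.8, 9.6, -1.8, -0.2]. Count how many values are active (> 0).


ReLU(x) = max(0, x) for each element:
ReLU(-9.2) = 0
ReLU(-6.6) = 0
ReLU(-5.8) = 0
ReLU(9.8) = 9.8
ReLU(9.6) = 9.6
ReLU(-1.8) = 0
ReLU(-0.2) = 0
Active neurons (>0): 2

2


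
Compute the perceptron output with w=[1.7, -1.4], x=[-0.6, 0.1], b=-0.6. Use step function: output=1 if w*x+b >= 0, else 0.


z = w . x + b
= 1.7*-0.6 + -1.4*0.1 + -0.6
= -1.02 + -0.14 + -0.6
= -1.16 + -0.6
= -1.76
Since z = -1.76 < 0, output = 0

0


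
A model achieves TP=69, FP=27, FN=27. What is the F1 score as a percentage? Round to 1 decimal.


Precision = TP / (TP + FP) = 69 / 96 = 0.7188
Recall = TP / (TP + FN) = 69 / 96 = 0.7188
F1 = 2 * P * R / (P + R)
= 2 * 0.7188 * 0.7188 / (0.7188 + 0.7188)
= 1.0332 / 1.4375
= 0.7188
As percentage: 71.9%

71.9


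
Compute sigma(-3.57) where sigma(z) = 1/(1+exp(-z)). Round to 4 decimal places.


sigmoid(z) = 1 / (1 + exp(-z))
exp(-(-3.57)) = exp(3.57) = 35.5166
1 + 35.5166 = 36.5166
1 / 36.5166 = 0.0274

0.0274


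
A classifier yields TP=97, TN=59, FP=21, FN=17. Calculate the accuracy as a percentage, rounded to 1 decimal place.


Accuracy = (TP + TN) / (TP + TN + FP + FN) * 100
= (97 + 59) / (97 + 59 + 21 + 17)
= 156 / 194
= 0.8041
= 80.4%

80.4


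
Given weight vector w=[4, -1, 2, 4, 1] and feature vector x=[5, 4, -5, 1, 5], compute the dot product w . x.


Element-wise products:
4 * 5 = 20
-1 * 4 = -4
2 * -5 = -10
4 * 1 = 4
1 * 5 = 5
Sum = 20 + -4 + -10 + 4 + 5
= 15

15


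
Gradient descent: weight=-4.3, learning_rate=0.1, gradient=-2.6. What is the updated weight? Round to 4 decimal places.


w_new = w_old - lr * gradient
= -4.3 - 0.1 * -2.6
= -4.3 - (-0.26)
= -4.0400

-4.0400


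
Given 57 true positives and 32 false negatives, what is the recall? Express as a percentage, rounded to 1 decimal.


Recall = TP / (TP + FN) * 100
= 57 / (57 + 32)
= 57 / 89
= 0.6404
= 64.0%

64.0


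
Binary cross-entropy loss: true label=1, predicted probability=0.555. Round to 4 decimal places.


For y=1: Loss = -log(p)
= -log(0.555)
= -(-0.5888)
= 0.5888

0.5888


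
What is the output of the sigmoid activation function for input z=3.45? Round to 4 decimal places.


sigmoid(z) = 1 / (1 + exp(-z))
exp(-(3.45)) = exp(-3.45) = 0.0317
1 + 0.0317 = 1.0317
1 / 1.0317 = 0.9692

0.9692


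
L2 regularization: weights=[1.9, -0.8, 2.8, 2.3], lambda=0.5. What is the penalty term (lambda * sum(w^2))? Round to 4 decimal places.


Squaring each weight:
1.9^2 = 3.61
(-0.8)^2 = 0.64
2.8^2 = 7.84
2.3^2 = 5.29
Sum of squares = 17.38
Penalty = 0.5 * 17.38 = 8.6900

8.6900


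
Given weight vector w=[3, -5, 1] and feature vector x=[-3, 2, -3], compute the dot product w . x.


Element-wise products:
3 * -3 = -9
-5 * 2 = -10
1 * -3 = -3
Sum = -9 + -10 + -3
= -22

-22


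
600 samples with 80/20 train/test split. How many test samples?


Train samples = 600 * 80% = 480
Test samples = 600 - 480
= 120

120


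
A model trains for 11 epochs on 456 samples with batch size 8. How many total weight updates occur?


Iterations per epoch = 456 / 8 = 57
Total updates = iterations_per_epoch * epochs
= 57 * 11
= 627

627


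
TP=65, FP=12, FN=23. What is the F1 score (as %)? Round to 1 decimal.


Precision = TP / (TP + FP) = 65 / 77 = 0.8442
Recall = TP / (TP + FN) = 65 / 88 = 0.7386
F1 = 2 * P * R / (P + R)
= 2 * 0.8442 * 0.7386 / (0.8442 + 0.7386)
= 1.247 / 1.5828
= 0.7879
As percentage: 78.8%

78.8


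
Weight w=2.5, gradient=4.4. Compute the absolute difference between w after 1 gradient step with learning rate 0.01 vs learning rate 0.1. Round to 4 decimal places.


With lr=0.01: w_new = 2.5 - 0.01 * 4.4 = 2.456
With lr=0.1: w_new = 2.5 - 0.1 * 4.4 = 2.06
Absolute difference = |2.456 - 2.06|
= 0.3960

0.3960


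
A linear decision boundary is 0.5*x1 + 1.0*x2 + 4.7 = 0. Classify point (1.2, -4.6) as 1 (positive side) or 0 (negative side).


Compute 0.5 * 1.2 + 1.0 * -4.6 + 4.7
= 0.6 + -4.6 + 4.7
= 0.7
Since 0.7 >= 0, the point is on the positive side.

1


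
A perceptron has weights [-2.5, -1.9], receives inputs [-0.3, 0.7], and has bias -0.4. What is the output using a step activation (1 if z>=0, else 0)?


z = w . x + b
= -2.5*-0.3 + -1.9*0.7 + -0.4
= 0.75 + -1.33 + -0.4
= -0.58 + -0.4
= -0.98
Since z = -0.98 < 0, output = 0

0


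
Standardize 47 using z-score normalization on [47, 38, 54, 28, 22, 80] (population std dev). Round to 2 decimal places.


Mean = (47 + 38 + 54 + 28 + 22 + 80) / 6 = 44.8333
Variance = sum((x_i - mean)^2) / n = 362.8056
Std = sqrt(362.8056) = 19.0475
Z = (x - mean) / std
= (47 - 44.8333) / 19.0475
= 2.1667 / 19.0475
= 0.11

0.11


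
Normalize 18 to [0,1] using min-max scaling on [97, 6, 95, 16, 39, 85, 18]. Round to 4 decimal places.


Min = 6, Max = 97
Range = 97 - 6 = 91
Scaled = (x - min) / (max - min)
= (18 - 6) / 91
= 12 / 91
= 0.1319

0.1319


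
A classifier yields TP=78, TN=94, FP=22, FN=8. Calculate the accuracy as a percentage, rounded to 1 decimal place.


Accuracy = (TP + TN) / (TP + TN + FP + FN) * 100
= (78 + 94) / (78 + 94 + 22 + 8)
= 172 / 202
= 0.8515
= 85.1%

85.1


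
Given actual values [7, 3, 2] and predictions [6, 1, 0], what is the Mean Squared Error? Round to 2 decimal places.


Differences: [1, 2, 2]
Squared errors: [1, 4, 4]
Sum of squared errors = 9
MSE = 9 / 3 = 3.00

3.00


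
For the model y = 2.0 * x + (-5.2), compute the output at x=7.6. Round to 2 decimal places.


y = 2.0 * 7.6 + (-5.2)
= 15.2 + (-5.2)
= 10.00

10.00


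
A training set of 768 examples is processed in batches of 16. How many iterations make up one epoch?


Iterations per epoch = dataset_size / batch_size
= 768 / 16
= 48

48


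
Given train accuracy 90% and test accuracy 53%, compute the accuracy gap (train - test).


Gap = train_accuracy - test_accuracy
= 90 - 53
= 37%
This large gap strongly indicates overfitting.

37


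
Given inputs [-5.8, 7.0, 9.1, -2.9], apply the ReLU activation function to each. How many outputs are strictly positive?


ReLU(x) = max(0, x) for each element:
ReLU(-5.8) = 0
ReLU(7.0) = 7.0
ReLU(9.1) = 9.1
ReLU(-2.9) = 0
Active neurons (>0): 2

2


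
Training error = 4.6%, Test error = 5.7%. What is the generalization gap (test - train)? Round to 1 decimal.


Generalization gap = test_error - train_error
= 5.7 - 4.6
= 1.1%
A small gap suggests good generalization.

1.1


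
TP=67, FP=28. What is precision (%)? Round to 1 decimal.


Precision = TP / (TP + FP) * 100
= 67 / (67 + 28)
= 67 / 95
= 0.7053
= 70.5%

70.5


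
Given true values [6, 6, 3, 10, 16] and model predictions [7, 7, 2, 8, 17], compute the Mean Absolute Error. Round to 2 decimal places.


Absolute errors: [1, 1, 1, 2, 1]
Sum of absolute errors = 6
MAE = 6 / 5 = 1.20

1.20


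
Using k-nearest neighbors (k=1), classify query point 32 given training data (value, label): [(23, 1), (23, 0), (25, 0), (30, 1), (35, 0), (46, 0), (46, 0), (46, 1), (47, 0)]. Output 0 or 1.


Distances from query 32:
Point 30 (class 1): distance = 2
K=1 nearest neighbors: classes = [1]
Votes for class 1: 1 / 1
Majority vote => class 1

1


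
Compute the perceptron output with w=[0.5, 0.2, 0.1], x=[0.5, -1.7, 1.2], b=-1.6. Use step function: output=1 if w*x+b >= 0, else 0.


z = w . x + b
= 0.5*0.5 + 0.2*-1.7 + 0.1*1.2 + -1.6
= 0.25 + -0.34 + 0.12 + -1.6
= 0.03 + -1.6
= -1.57
Since z = -1.57 < 0, output = 0

0


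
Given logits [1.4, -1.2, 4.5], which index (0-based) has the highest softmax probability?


Softmax is a monotonic transformation, so it preserves the argmax.
We need to find the index of the maximum logit.
Index 0: 1.4
Index 1: -1.2
Index 2: 4.5
Maximum logit = 4.5 at index 2

2


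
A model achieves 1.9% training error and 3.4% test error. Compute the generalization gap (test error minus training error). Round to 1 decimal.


Generalization gap = test_error - train_error
= 3.4 - 1.9
= 1.5%
A small gap suggests good generalization.

1.5


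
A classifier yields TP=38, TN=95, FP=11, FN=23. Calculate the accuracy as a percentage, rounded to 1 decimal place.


Accuracy = (TP + TN) / (TP + TN + FP + FN) * 100
= (38 + 95) / (38 + 95 + 11 + 23)
= 133 / 167
= 0.7964
= 79.6%

79.6


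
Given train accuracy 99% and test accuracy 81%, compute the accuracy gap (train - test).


Gap = train_accuracy - test_accuracy
= 99 - 81
= 18%
This gap suggests the model is overfitting.

18


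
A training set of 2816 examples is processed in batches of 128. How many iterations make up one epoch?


Iterations per epoch = dataset_size / batch_size
= 2816 / 128
= 22

22


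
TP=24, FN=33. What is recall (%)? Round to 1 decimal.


Recall = TP / (TP + FN) * 100
= 24 / (24 + 33)
= 24 / 57
= 0.4211
= 42.1%

42.1


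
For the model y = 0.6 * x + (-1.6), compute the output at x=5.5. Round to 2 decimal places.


y = 0.6 * 5.5 + (-1.6)
= 3.3 + (-1.6)
= 1.70

1.70


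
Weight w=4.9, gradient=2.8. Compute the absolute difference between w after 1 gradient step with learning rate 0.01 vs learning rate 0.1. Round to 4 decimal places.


With lr=0.01: w_new = 4.9 - 0.01 * 2.8 = 4.872
With lr=0.1: w_new = 4.9 - 0.1 * 2.8 = 4.62
Absolute difference = |4.872 - 4.62|
= 0.2520

0.2520


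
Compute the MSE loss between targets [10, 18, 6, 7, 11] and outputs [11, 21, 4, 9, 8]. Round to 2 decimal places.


Differences: [-1, -3, 2, -2, 3]
Squared errors: [1, 9, 4, 4, 9]
Sum of squared errors = 27
MSE = 27 / 5 = 5.40

5.40


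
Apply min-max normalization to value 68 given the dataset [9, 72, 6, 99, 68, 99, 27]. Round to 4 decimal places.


Min = 6, Max = 99
Range = 99 - 6 = 93
Scaled = (x - min) / (max - min)
= (68 - 6) / 93
= 62 / 93
= 0.6667

0.6667


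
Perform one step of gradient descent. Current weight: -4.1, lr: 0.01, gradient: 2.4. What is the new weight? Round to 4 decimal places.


w_new = w_old - lr * gradient
= -4.1 - 0.01 * 2.4
= -4.1 - (0.024)
= -4.1240

-4.1240


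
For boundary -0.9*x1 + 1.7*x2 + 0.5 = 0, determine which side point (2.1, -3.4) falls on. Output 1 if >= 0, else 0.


Compute -0.9 * 2.1 + 1.7 * -3.4 + 0.5
= -1.89 + -5.78 + 0.5
= -7.17
Since -7.17 < 0, the point is on the negative side.

0


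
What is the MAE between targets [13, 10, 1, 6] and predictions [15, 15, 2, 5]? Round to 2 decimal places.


Absolute errors: [2, 5, 1, 1]
Sum of absolute errors = 9
MAE = 9 / 4 = 2.25

2.25


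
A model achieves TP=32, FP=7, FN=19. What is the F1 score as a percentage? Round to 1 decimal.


Precision = TP / (TP + FP) = 32 / 39 = 0.8205
Recall = TP / (TP + FN) = 32 / 51 = 0.6275
F1 = 2 * P * R / (P + R)
= 2 * 0.8205 * 0.6275 / (0.8205 + 0.6275)
= 1.0297 / 1.448
= 0.7111
As percentage: 71.1%

71.1


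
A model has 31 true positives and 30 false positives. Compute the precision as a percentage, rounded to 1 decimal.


Precision = TP / (TP + FP) * 100
= 31 / (31 + 30)
= 31 / 61
= 0.5082
= 50.8%

50.8


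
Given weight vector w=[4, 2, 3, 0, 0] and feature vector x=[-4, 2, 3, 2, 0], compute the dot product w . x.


Element-wise products:
4 * -4 = -16
2 * 2 = 4
3 * 3 = 9
0 * 2 = 0
0 * 0 = 0
Sum = -16 + 4 + 9 + 0 + 0
= -3

-3


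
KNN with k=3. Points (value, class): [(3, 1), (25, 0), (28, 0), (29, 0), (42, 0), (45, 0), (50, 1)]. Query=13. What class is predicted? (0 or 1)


Distances from query 13:
Point 3 (class 1): distance = 10
Point 25 (class 0): distance = 12
Point 28 (class 0): distance = 15
K=3 nearest neighbors: classes = [1, 0, 0]
Votes for class 1: 1 / 3
Majority vote => class 0

0


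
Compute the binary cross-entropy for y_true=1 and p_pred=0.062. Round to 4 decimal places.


For y=1: Loss = -log(p)
= -log(0.062)
= -(-2.7806)
= 2.7806

2.7806


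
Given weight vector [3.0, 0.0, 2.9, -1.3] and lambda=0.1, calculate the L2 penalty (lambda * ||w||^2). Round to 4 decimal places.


Squaring each weight:
3.0^2 = 9.0
0.0^2 = 0.0
2.9^2 = 8.41
(-1.3)^2 = 1.69
Sum of squares = 19.1
Penalty = 0.1 * 19.1 = 1.9100

1.9100


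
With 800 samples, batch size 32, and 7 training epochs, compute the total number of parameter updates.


Iterations per epoch = 800 / 32 = 25
Total updates = iterations_per_epoch * epochs
= 25 * 7
= 175

175


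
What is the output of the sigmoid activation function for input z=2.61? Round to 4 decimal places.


sigmoid(z) = 1 / (1 + exp(-z))
exp(-(2.61)) = exp(-2.61) = 0.0735
1 + 0.0735 = 1.0735
1 / 1.0735 = 0.9315

0.9315


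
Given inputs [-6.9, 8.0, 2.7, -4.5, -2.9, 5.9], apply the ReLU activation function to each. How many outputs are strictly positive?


ReLU(x) = max(0, x) for each element:
ReLU(-6.9) = 0
ReLU(8.0) = 8.0
ReLU(2.7) = 2.7
ReLU(-4.5) = 0
ReLU(-2.9) = 0
ReLU(5.9) = 5.9
Active neurons (>0): 3

3


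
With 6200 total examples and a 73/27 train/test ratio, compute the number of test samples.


Train samples = 6200 * 73% = 4526
Test samples = 6200 - 4526
= 1674

1674


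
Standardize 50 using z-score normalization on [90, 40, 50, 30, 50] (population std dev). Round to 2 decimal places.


Mean = (90 + 40 + 50 + 30 + 50) / 5 = 52.0
Variance = sum((x_i - mean)^2) / n = 416.0
Std = sqrt(416.0) = 20.3961
Z = (x - mean) / std
= (50 - 52.0) / 20.3961
= -2.0 / 20.3961
= -0.10

-0.10


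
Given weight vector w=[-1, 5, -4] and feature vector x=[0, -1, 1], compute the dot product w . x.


Element-wise products:
-1 * 0 = 0
5 * -1 = -5
-4 * 1 = -4
Sum = 0 + -5 + -4
= -9

-9


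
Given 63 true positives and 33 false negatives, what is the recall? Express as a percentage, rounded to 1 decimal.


Recall = TP / (TP + FN) * 100
= 63 / (63 + 33)
= 63 / 96
= 0.6562
= 65.6%

65.6


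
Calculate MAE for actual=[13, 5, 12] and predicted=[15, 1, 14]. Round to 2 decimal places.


Absolute errors: [2, 4, 2]
Sum of absolute errors = 8
MAE = 8 / 3 = 2.67

2.67


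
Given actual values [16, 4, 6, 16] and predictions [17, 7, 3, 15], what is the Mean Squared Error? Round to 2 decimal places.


Differences: [-1, -3, 3, 1]
Squared errors: [1, 9, 9, 1]
Sum of squared errors = 20
MSE = 20 / 4 = 5.00

5.00


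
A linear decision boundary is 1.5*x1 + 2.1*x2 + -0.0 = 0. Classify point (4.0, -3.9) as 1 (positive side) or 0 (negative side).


Compute 1.5 * 4.0 + 2.1 * -3.9 + -0.0
= 6.0 + -8.19 + -0.0
= -2.19
Since -2.19 < 0, the point is on the negative side.

0


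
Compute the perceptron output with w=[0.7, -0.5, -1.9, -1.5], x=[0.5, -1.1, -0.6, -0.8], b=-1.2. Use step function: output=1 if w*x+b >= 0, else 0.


z = w . x + b
= 0.7*0.5 + -0.5*-1.1 + -1.9*-0.6 + -1.5*-0.8 + -1.2
= 0.35 + 0.55 + 1.14 + 1.2 + -1.2
= 3.24 + -1.2
= 2.04
Since z = 2.04 >= 0, output = 1

1


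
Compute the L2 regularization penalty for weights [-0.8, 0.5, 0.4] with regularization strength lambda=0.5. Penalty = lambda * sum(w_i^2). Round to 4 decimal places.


Squaring each weight:
(-0.8)^2 = 0.64
0.5^2 = 0.25
0.4^2 = 0.16
Sum of squares = 1.05
Penalty = 0.5 * 1.05 = 0.5250

0.5250


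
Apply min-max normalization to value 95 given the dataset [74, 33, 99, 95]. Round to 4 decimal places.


Min = 33, Max = 99
Range = 99 - 33 = 66
Scaled = (x - min) / (max - min)
= (95 - 33) / 66
= 62 / 66
= 0.9394

0.9394


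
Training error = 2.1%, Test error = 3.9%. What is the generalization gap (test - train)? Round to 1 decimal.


Generalization gap = test_error - train_error
= 3.9 - 2.1
= 1.8%
A small gap suggests good generalization.

1.8


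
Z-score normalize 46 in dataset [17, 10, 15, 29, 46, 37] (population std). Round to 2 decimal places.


Mean = (17 + 10 + 15 + 29 + 46 + 37) / 6 = 25.6667
Variance = sum((x_i - mean)^2) / n = 164.5556
Std = sqrt(164.5556) = 12.8279
Z = (x - mean) / std
= (46 - 25.6667) / 12.8279
= 20.3333 / 12.8279
= 1.59

1.59


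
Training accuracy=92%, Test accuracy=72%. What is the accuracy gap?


Gap = train_accuracy - test_accuracy
= 92 - 72
= 20%
This gap suggests the model is overfitting.

20


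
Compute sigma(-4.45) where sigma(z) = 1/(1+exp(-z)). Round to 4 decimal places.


sigmoid(z) = 1 / (1 + exp(-z))
exp(-(-4.45)) = exp(4.45) = 85.6269
1 + 85.6269 = 86.6269
1 / 86.6269 = 0.0115

0.0115


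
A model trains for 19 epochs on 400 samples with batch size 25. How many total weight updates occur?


Iterations per epoch = 400 / 25 = 16
Total updates = iterations_per_epoch * epochs
= 16 * 19
= 304

304


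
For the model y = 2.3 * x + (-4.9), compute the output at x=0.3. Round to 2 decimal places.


y = 2.3 * 0.3 + (-4.9)
= 0.69 + (-4.9)
= -4.21

-4.21


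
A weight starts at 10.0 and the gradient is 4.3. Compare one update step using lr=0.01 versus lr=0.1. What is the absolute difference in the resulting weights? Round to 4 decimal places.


With lr=0.01: w_new = 10.0 - 0.01 * 4.3 = 9.957
With lr=0.1: w_new = 10.0 - 0.1 * 4.3 = 9.57
Absolute difference = |9.957 - 9.57|
= 0.3870

0.3870


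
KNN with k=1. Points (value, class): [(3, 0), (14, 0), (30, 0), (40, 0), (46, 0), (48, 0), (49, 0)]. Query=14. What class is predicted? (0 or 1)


Distances from query 14:
Point 14 (class 0): distance = 0
K=1 nearest neighbors: classes = [0]
Votes for class 1: 0 / 1
Majority vote => class 0

0


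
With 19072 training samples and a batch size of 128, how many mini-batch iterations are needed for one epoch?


Iterations per epoch = dataset_size / batch_size
= 19072 / 128
= 149

149


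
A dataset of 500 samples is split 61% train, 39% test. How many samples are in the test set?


Train samples = 500 * 61% = 305
Test samples = 500 - 305
= 195

195


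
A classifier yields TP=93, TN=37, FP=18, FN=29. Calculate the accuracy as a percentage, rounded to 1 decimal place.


Accuracy = (TP + TN) / (TP + TN + FP + FN) * 100
= (93 + 37) / (93 + 37 + 18 + 29)
= 130 / 177
= 0.7345
= 73.4%

73.4


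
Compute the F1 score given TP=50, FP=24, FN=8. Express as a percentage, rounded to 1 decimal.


Precision = TP / (TP + FP) = 50 / 74 = 0.6757
Recall = TP / (TP + FN) = 50 / 58 = 0.8621
F1 = 2 * P * R / (P + R)
= 2 * 0.6757 * 0.8621 / (0.6757 + 0.8621)
= 1.165 / 1.5377
= 0.7576
As percentage: 75.8%

75.8


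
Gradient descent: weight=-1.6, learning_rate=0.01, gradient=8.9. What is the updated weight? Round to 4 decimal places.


w_new = w_old - lr * gradient
= -1.6 - 0.01 * 8.9
= -1.6 - (0.089)
= -1.6890

-1.6890


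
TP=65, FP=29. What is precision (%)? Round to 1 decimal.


Precision = TP / (TP + FP) * 100
= 65 / (65 + 29)
= 65 / 94
= 0.6915
= 69.1%

69.1


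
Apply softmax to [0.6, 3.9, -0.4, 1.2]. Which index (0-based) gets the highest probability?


Softmax is a monotonic transformation, so it preserves the argmax.
We need to find the index of the maximum logit.
Index 0: 0.6
Index 1: 3.9
Index 2: -0.4
Index 3: 1.2
Maximum logit = 3.9 at index 1

1


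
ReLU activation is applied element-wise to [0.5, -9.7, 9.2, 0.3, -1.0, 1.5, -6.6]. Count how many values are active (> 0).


ReLU(x) = max(0, x) for each element:
ReLU(0.5) = 0.5
ReLU(-9.7) = 0
ReLU(9.2) = 9.2
ReLU(0.3) = 0.3
ReLU(-1.0) = 0
ReLU(1.5) = 1.5
ReLU(-6.6) = 0
Active neurons (>0): 4

4


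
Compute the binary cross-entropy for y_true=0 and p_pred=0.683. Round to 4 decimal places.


For y=0: Loss = -log(1-p)
= -log(1 - 0.683)
= -log(0.317)
= -(-1.1489)
= 1.1489

1.1489


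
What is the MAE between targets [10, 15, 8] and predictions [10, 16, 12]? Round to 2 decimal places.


Absolute errors: [0, 1, 4]
Sum of absolute errors = 5
MAE = 5 / 3 = 1.67

1.67


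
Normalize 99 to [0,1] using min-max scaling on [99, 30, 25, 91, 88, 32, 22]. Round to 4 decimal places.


Min = 22, Max = 99
Range = 99 - 22 = 77
Scaled = (x - min) / (max - min)
= (99 - 22) / 77
= 77 / 77
= 1.0000

1.0000


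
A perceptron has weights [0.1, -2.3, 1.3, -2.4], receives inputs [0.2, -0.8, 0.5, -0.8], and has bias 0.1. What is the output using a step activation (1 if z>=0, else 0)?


z = w . x + b
= 0.1*0.2 + -2.3*-0.8 + 1.3*0.5 + -2.4*-0.8 + 0.1
= 0.02 + 1.84 + 0.65 + 1.92 + 0.1
= 4.43 + 0.1
= 4.53
Since z = 4.53 >= 0, output = 1

1


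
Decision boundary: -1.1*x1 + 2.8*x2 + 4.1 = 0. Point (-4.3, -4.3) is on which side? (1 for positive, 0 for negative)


Compute -1.1 * -4.3 + 2.8 * -4.3 + 4.1
= 4.73 + -12.04 + 4.1
= -3.21
Since -3.21 < 0, the point is on the negative side.

0


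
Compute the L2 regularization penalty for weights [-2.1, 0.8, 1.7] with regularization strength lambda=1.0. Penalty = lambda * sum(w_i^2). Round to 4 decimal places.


Squaring each weight:
(-2.1)^2 = 4.41
0.8^2 = 0.64
1.7^2 = 2.89
Sum of squares = 7.94
Penalty = 1.0 * 7.94 = 7.9400

7.9400


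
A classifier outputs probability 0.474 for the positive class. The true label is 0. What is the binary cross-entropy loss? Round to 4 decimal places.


For y=0: Loss = -log(1-p)
= -log(1 - 0.474)
= -log(0.526)
= -(-0.6425)
= 0.6425

0.6425


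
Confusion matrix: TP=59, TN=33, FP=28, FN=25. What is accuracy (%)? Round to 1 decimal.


Accuracy = (TP + TN) / (TP + TN + FP + FN) * 100
= (59 + 33) / (59 + 33 + 28 + 25)
= 92 / 145
= 0.6345
= 63.4%

63.4


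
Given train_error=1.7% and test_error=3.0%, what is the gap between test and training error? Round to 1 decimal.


Generalization gap = test_error - train_error
= 3.0 - 1.7
= 1.3%
A small gap suggests good generalization.

1.3


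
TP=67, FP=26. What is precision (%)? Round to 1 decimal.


Precision = TP / (TP + FP) * 100
= 67 / (67 + 26)
= 67 / 93
= 0.7204
= 72.0%

72.0


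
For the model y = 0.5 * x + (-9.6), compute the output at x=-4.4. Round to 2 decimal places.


y = 0.5 * -4.4 + (-9.6)
= -2.2 + (-9.6)
= -11.80

-11.80


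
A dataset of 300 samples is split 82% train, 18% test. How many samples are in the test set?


Train samples = 300 * 82% = 246
Test samples = 300 - 246
= 54

54


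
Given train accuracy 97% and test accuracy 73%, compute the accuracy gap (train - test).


Gap = train_accuracy - test_accuracy
= 97 - 73
= 24%
This large gap strongly indicates overfitting.

24


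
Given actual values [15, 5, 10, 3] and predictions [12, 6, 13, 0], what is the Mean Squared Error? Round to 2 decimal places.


Differences: [3, -1, -3, 3]
Squared errors: [9, 1, 9, 9]
Sum of squared errors = 28
MSE = 28 / 4 = 7.00

7.00


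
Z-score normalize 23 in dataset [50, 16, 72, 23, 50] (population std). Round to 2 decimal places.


Mean = (50 + 16 + 72 + 23 + 50) / 5 = 42.2
Variance = sum((x_i - mean)^2) / n = 412.96
Std = sqrt(412.96) = 20.3214
Z = (x - mean) / std
= (23 - 42.2) / 20.3214
= -19.2 / 20.3214
= -0.94

-0.94


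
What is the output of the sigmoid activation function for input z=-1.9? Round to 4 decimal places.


sigmoid(z) = 1 / (1 + exp(-z))
exp(-(-1.9)) = exp(1.9) = 6.6859
1 + 6.6859 = 7.6859
1 / 7.6859 = 0.1301

0.1301


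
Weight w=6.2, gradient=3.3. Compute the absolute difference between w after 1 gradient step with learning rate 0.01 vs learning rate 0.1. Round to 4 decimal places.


With lr=0.01: w_new = 6.2 - 0.01 * 3.3 = 6.167
With lr=0.1: w_new = 6.2 - 0.1 * 3.3 = 5.87
Absolute difference = |6.167 - 5.87|
= 0.2970

0.2970


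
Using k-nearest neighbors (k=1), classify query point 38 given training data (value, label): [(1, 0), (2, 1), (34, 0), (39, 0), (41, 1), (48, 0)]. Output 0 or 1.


Distances from query 38:
Point 39 (class 0): distance = 1
K=1 nearest neighbors: classes = [0]
Votes for class 1: 0 / 1
Majority vote => class 0

0


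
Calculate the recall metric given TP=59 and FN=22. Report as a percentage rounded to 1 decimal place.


Recall = TP / (TP + FN) * 100
= 59 / (59 + 22)
= 59 / 81
= 0.7284
= 72.8%

72.8


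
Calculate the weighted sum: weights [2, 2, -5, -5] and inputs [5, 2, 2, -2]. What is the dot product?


Element-wise products:
2 * 5 = 10
2 * 2 = 4
-5 * 2 = -10
-5 * -2 = 10
Sum = 10 + 4 + -10 + 10
= 14

14


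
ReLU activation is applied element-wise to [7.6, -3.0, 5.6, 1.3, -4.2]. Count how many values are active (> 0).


ReLU(x) = max(0, x) for each element:
ReLU(7.6) = 7.6
ReLU(-3.0) = 0
ReLU(5.6) = 5.6
ReLU(1.3) = 1.3
ReLU(-4.2) = 0
Active neurons (>0): 3

3


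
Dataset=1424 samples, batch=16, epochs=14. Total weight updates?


Iterations per epoch = 1424 / 16 = 89
Total updates = iterations_per_epoch * epochs
= 89 * 14
= 1246

1246


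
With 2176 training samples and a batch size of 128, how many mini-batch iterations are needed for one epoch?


Iterations per epoch = dataset_size / batch_size
= 2176 / 128
= 17

17


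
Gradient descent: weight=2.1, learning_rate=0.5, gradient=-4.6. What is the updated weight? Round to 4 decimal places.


w_new = w_old - lr * gradient
= 2.1 - 0.5 * -4.6
= 2.1 - (-2.3)
= 4.4000

4.4000


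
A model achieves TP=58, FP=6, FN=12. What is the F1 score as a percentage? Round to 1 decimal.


Precision = TP / (TP + FP) = 58 / 64 = 0.9062
Recall = TP / (TP + FN) = 58 / 70 = 0.8286
F1 = 2 * P * R / (P + R)
= 2 * 0.9062 * 0.8286 / (0.9062 + 0.8286)
= 1.5018 / 1.7348
= 0.8657
As percentage: 86.6%

86.6


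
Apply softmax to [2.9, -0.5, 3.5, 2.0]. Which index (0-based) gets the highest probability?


Softmax is a monotonic transformation, so it preserves the argmax.
We need to find the index of the maximum logit.
Index 0: 2.9
Index 1: -0.5
Index 2: 3.5
Index 3: 2.0
Maximum logit = 3.5 at index 2

2


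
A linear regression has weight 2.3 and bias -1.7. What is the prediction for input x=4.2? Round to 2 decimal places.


y = 2.3 * 4.2 + (-1.7)
= 9.66 + (-1.7)
= 7.96

7.96
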